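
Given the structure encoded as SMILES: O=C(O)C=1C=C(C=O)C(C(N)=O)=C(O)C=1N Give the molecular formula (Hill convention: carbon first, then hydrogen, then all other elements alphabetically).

Walk through each heavy atom and fill implicit hydrogens from standard valence (C 4, N 3, O 2, S 2, halogen 1):
  atom 1: O, bond orders sum to 2 (valence 2) → 0 H
  atom 2: C, bond orders sum to 4 (valence 4) → 0 H
  atom 3: O, bond orders sum to 1 (valence 2) → 1 H
  atom 4: C, bond orders sum to 4 (valence 4) → 0 H
  atom 5: C, bond orders sum to 3 (valence 4) → 1 H
  atom 6: C, bond orders sum to 4 (valence 4) → 0 H
  atom 7: C, bond orders sum to 3 (valence 4) → 1 H
  atom 8: O, bond orders sum to 2 (valence 2) → 0 H
  atom 9: C, bond orders sum to 4 (valence 4) → 0 H
  atom 10: C, bond orders sum to 4 (valence 4) → 0 H
  atom 11: N, bond orders sum to 1 (valence 3) → 2 H
  atom 12: O, bond orders sum to 2 (valence 2) → 0 H
  atom 13: C, bond orders sum to 4 (valence 4) → 0 H
  atom 14: O, bond orders sum to 1 (valence 2) → 1 H
  atom 15: C, bond orders sum to 4 (valence 4) → 0 H
  atom 16: N, bond orders sum to 1 (valence 3) → 2 H
Totals → C:9, H:8, N:2, O:5.

C9H8N2O5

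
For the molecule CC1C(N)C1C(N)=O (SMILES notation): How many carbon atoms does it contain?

Count every carbon token in the SMILES (each C, including those in ring-closure positions and inside branches).
Carbon count: 5.

5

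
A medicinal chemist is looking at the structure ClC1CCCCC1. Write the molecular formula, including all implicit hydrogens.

C6H11Cl

Walk through each heavy atom and fill implicit hydrogens from standard valence (C 4, N 3, O 2, S 2, halogen 1):
  atom 1: Cl (halogen, monovalent) → 0 H
  atom 2: C, bond orders sum to 3 (valence 4) → 1 H
  atom 3: C, bond orders sum to 2 (valence 4) → 2 H
  atom 4: C, bond orders sum to 2 (valence 4) → 2 H
  atom 5: C, bond orders sum to 2 (valence 4) → 2 H
  atom 6: C, bond orders sum to 2 (valence 4) → 2 H
  atom 7: C, bond orders sum to 2 (valence 4) → 2 H
Totals → C:6, H:11, Cl:1.
In Hill order: C6H11Cl.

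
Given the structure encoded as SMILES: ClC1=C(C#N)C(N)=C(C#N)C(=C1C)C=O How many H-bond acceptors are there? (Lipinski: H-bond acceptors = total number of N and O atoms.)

N atoms: 3; O atoms: 1.
Lipinski HBA = 3 + 1 = 4.

4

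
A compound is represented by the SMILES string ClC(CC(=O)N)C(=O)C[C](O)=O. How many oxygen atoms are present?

4

Scan the SMILES for O atoms (remember two-letter symbols like Cl and Br are single atoms).
Oxygen count: 4.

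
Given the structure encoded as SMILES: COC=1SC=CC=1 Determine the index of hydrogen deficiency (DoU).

Degree of unsaturation = (number of rings) + (number of π bonds).
Ring closures in the SMILES: 1.
π bonds: 2 double bonds (each 1 DoU) → 2 DoU from unsaturation.
Total DoU = 1 + 2 = 3.

3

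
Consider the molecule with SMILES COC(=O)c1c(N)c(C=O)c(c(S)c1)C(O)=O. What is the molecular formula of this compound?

Walk through each heavy atom and fill implicit hydrogens from standard valence (C 4, N 3, O 2, S 2, halogen 1); for lowercase aromatic atoms, an aromatic c carries 1 H when it has two neighbours and 0 H with three, and aromatic n carries 0 H:
  atom 1: C, bond orders sum to 1 (valence 4) → 3 H
  atom 2: O, bond orders sum to 2 (valence 2) → 0 H
  atom 3: C, bond orders sum to 4 (valence 4) → 0 H
  atom 4: O, bond orders sum to 2 (valence 2) → 0 H
  atom 5: aromatic c, 3 neighbours → 0 H
  atom 6: aromatic c, 3 neighbours → 0 H
  atom 7: N, bond orders sum to 1 (valence 3) → 2 H
  atom 8: aromatic c, 3 neighbours → 0 H
  atom 9: C, bond orders sum to 3 (valence 4) → 1 H
  atom 10: O, bond orders sum to 2 (valence 2) → 0 H
  atom 11: aromatic c, 3 neighbours → 0 H
  atom 12: aromatic c, 3 neighbours → 0 H
  atom 13: S, bond orders sum to 1 (valence 2) → 1 H
  atom 14: aromatic c, 2 neighbours → 1 H
  atom 15: C, bond orders sum to 4 (valence 4) → 0 H
  atom 16: O, bond orders sum to 1 (valence 2) → 1 H
  atom 17: O, bond orders sum to 2 (valence 2) → 0 H
Totals → C:10, H:9, N:1, O:5, S:1.
In Hill order: C10H9NO5S.

C10H9NO5S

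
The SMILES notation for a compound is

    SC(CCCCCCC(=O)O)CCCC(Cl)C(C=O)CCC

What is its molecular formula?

Walk through each heavy atom and fill implicit hydrogens from standard valence (C 4, N 3, O 2, S 2, halogen 1):
  atom 1: S, bond orders sum to 1 (valence 2) → 1 H
  atom 2: C, bond orders sum to 3 (valence 4) → 1 H
  atom 3: C, bond orders sum to 2 (valence 4) → 2 H
  atom 4: C, bond orders sum to 2 (valence 4) → 2 H
  atom 5: C, bond orders sum to 2 (valence 4) → 2 H
  atom 6: C, bond orders sum to 2 (valence 4) → 2 H
  atom 7: C, bond orders sum to 2 (valence 4) → 2 H
  atom 8: C, bond orders sum to 2 (valence 4) → 2 H
  atom 9: C, bond orders sum to 4 (valence 4) → 0 H
  atom 10: O, bond orders sum to 2 (valence 2) → 0 H
  atom 11: O, bond orders sum to 1 (valence 2) → 1 H
  atom 12: C, bond orders sum to 2 (valence 4) → 2 H
  atom 13: C, bond orders sum to 2 (valence 4) → 2 H
  atom 14: C, bond orders sum to 2 (valence 4) → 2 H
  atom 15: C, bond orders sum to 3 (valence 4) → 1 H
  atom 16: Cl (halogen, monovalent) → 0 H
  atom 17: C, bond orders sum to 3 (valence 4) → 1 H
  atom 18: C, bond orders sum to 3 (valence 4) → 1 H
  atom 19: O, bond orders sum to 2 (valence 2) → 0 H
  atom 20: C, bond orders sum to 2 (valence 4) → 2 H
  atom 21: C, bond orders sum to 2 (valence 4) → 2 H
  atom 22: C, bond orders sum to 1 (valence 4) → 3 H
Totals → C:17, H:31, Cl:1, O:3, S:1.

C17H31ClO3S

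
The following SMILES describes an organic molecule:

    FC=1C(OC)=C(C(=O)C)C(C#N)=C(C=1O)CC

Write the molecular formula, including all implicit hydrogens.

C12H12FNO3

Walk through each heavy atom and fill implicit hydrogens from standard valence (C 4, N 3, O 2, S 2, halogen 1):
  atom 1: F (halogen, monovalent) → 0 H
  atom 2: C, bond orders sum to 4 (valence 4) → 0 H
  atom 3: C, bond orders sum to 4 (valence 4) → 0 H
  atom 4: O, bond orders sum to 2 (valence 2) → 0 H
  atom 5: C, bond orders sum to 1 (valence 4) → 3 H
  atom 6: C, bond orders sum to 4 (valence 4) → 0 H
  atom 7: C, bond orders sum to 4 (valence 4) → 0 H
  atom 8: O, bond orders sum to 2 (valence 2) → 0 H
  atom 9: C, bond orders sum to 1 (valence 4) → 3 H
  atom 10: C, bond orders sum to 4 (valence 4) → 0 H
  atom 11: C, bond orders sum to 4 (valence 4) → 0 H
  atom 12: N, bond orders sum to 3 (valence 3) → 0 H
  atom 13: C, bond orders sum to 4 (valence 4) → 0 H
  atom 14: C, bond orders sum to 4 (valence 4) → 0 H
  atom 15: O, bond orders sum to 1 (valence 2) → 1 H
  atom 16: C, bond orders sum to 2 (valence 4) → 2 H
  atom 17: C, bond orders sum to 1 (valence 4) → 3 H
Totals → C:12, H:12, F:1, N:1, O:3.
In Hill order: C12H12FNO3.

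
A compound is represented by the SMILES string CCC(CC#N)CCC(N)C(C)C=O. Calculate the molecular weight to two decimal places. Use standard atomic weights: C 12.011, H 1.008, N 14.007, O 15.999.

First, the molecular formula is C11H20N2O (counting implicit H from valence).
  C: 11 × 12.011 = 132.121
  H: 20 × 1.008 = 20.160
  N: 2 × 14.007 = 28.014
  O: 1 × 15.999 = 15.999
Sum: 11×12.011 + 20×1.008 + 2×14.007 + 1×15.999 = 196.294 → 196.29 g/mol.

196.29 g/mol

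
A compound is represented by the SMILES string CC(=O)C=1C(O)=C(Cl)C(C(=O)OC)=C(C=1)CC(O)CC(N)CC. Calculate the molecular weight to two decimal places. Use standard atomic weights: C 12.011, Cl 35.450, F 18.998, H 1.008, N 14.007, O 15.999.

343.80 g/mol

First, the molecular formula is C16H22ClNO5 (counting implicit H from valence).
  C: 16 × 12.011 = 192.176
  Cl: 1 × 35.450 = 35.450
  H: 22 × 1.008 = 22.176
  N: 1 × 14.007 = 14.007
  O: 5 × 15.999 = 79.995
Sum: 16×12.011 + 1×35.450 + 22×1.008 + 1×14.007 + 5×15.999 = 343.804 → 343.80 g/mol.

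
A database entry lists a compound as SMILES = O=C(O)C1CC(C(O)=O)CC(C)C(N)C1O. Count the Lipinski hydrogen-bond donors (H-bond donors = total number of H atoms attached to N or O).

Donors: find every N or O and count the H atoms it carries.
  atom 1 (O): bond orders sum to 2 → 0 H
  atom 3 (O): bond orders sum to 1 → 1 H
  atom 8 (O): bond orders sum to 1 → 1 H
  atom 9 (O): bond orders sum to 2 → 0 H
  atom 14 (N): bond orders sum to 1 → 2 H
  atom 16 (O): bond orders sum to 1 → 1 H
Lipinski HBD = 5.

5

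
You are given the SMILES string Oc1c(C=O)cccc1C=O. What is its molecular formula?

Walk through each heavy atom and fill implicit hydrogens from standard valence (C 4, N 3, O 2, S 2, halogen 1); for lowercase aromatic atoms, an aromatic c carries 1 H when it has two neighbours and 0 H with three, and aromatic n carries 0 H:
  atom 1: O, bond orders sum to 1 (valence 2) → 1 H
  atom 2: aromatic c, 3 neighbours → 0 H
  atom 3: aromatic c, 3 neighbours → 0 H
  atom 4: C, bond orders sum to 3 (valence 4) → 1 H
  atom 5: O, bond orders sum to 2 (valence 2) → 0 H
  atom 6: aromatic c, 2 neighbours → 1 H
  atom 7: aromatic c, 2 neighbours → 1 H
  atom 8: aromatic c, 2 neighbours → 1 H
  atom 9: aromatic c, 3 neighbours → 0 H
  atom 10: C, bond orders sum to 3 (valence 4) → 1 H
  atom 11: O, bond orders sum to 2 (valence 2) → 0 H
Totals → C:8, H:6, O:3.
In Hill order: C8H6O3.

C8H6O3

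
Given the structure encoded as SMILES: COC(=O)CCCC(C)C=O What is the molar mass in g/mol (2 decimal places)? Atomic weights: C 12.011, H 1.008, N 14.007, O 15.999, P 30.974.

First, the molecular formula is C8H14O3 (counting implicit H from valence).
  C: 8 × 12.011 = 96.088
  H: 14 × 1.008 = 14.112
  O: 3 × 15.999 = 47.997
Sum: 8×12.011 + 14×1.008 + 3×15.999 = 158.197 → 158.20 g/mol.

158.20 g/mol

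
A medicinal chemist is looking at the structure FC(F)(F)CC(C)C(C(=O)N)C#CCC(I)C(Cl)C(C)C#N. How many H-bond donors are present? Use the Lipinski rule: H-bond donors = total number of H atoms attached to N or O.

Donors: find every N or O and count the H atoms it carries.
  atom 10 (O): bond orders sum to 2 → 0 H
  atom 11 (N): bond orders sum to 1 → 2 H
  atom 22 (N): bond orders sum to 3 → 0 H
Lipinski HBD = 2.

2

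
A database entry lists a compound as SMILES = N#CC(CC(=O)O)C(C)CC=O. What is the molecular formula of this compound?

C8H11NO3

Walk through each heavy atom and fill implicit hydrogens from standard valence (C 4, N 3, O 2, S 2, halogen 1):
  atom 1: N, bond orders sum to 3 (valence 3) → 0 H
  atom 2: C, bond orders sum to 4 (valence 4) → 0 H
  atom 3: C, bond orders sum to 3 (valence 4) → 1 H
  atom 4: C, bond orders sum to 2 (valence 4) → 2 H
  atom 5: C, bond orders sum to 4 (valence 4) → 0 H
  atom 6: O, bond orders sum to 2 (valence 2) → 0 H
  atom 7: O, bond orders sum to 1 (valence 2) → 1 H
  atom 8: C, bond orders sum to 3 (valence 4) → 1 H
  atom 9: C, bond orders sum to 1 (valence 4) → 3 H
  atom 10: C, bond orders sum to 2 (valence 4) → 2 H
  atom 11: C, bond orders sum to 3 (valence 4) → 1 H
  atom 12: O, bond orders sum to 2 (valence 2) → 0 H
Totals → C:8, H:11, N:1, O:3.
In Hill order: C8H11NO3.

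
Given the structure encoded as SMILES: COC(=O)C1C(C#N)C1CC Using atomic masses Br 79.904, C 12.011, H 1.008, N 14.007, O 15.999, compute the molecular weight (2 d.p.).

First, the molecular formula is C8H11NO2 (counting implicit H from valence).
  C: 8 × 12.011 = 96.088
  H: 11 × 1.008 = 11.088
  N: 1 × 14.007 = 14.007
  O: 2 × 15.999 = 31.998
Sum: 8×12.011 + 11×1.008 + 1×14.007 + 2×15.999 = 153.181 → 153.18 g/mol.

153.18 g/mol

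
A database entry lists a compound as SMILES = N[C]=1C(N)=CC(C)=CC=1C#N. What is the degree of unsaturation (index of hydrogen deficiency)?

Molecular formula: C8H9N3.
DoU = (2C + 2 + N − H − X) / 2, where X is the halogen count and O/S are ignored.
    = (2·8 + 2 + 3 − 9 − 0) / 2 = 12 / 2 = 6.

6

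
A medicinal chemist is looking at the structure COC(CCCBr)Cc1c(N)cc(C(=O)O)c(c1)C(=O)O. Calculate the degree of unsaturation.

Molecular formula: C14H18BrNO5.
DoU = (2C + 2 + N − H − X) / 2, where X is the halogen count and O/S are ignored.
    = (2·14 + 2 + 1 − 18 − 1) / 2 = 12 / 2 = 6.

6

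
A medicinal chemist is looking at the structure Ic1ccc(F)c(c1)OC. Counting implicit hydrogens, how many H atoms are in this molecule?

6

Walk through each heavy atom and fill implicit hydrogens from standard valence (C 4, N 3, O 2, S 2, halogen 1); for lowercase aromatic atoms, an aromatic c carries 1 H when it has two neighbours and 0 H with three, and aromatic n carries 0 H:
  atom 1: I (halogen, monovalent) → 0 H
  atom 2: aromatic c, 3 neighbours → 0 H
  atom 3: aromatic c, 2 neighbours → 1 H
  atom 4: aromatic c, 2 neighbours → 1 H
  atom 5: aromatic c, 3 neighbours → 0 H
  atom 6: F (halogen, monovalent) → 0 H
  atom 7: aromatic c, 3 neighbours → 0 H
  atom 8: aromatic c, 2 neighbours → 1 H
  atom 9: O, bond orders sum to 2 (valence 2) → 0 H
  atom 10: C, bond orders sum to 1 (valence 4) → 3 H
Total hydrogens: 6.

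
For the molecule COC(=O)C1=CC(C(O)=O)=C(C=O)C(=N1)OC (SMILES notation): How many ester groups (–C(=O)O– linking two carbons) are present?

1

The ester motif appears at heavy-atom position 3 in the SMILES.
Other groups present: 1 aldehyde, 1 carboxylic acid, 1 ether.
Ester count: 1.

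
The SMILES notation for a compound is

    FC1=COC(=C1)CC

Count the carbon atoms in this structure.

Count every carbon token in the SMILES (each C, including those in ring-closure positions and inside branches).
Carbon count: 6.

6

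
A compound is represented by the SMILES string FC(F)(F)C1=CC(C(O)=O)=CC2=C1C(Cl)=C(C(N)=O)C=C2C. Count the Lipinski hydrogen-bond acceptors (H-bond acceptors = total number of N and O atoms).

4

N atoms: 1; O atoms: 3.
Lipinski HBA = 1 + 3 = 4.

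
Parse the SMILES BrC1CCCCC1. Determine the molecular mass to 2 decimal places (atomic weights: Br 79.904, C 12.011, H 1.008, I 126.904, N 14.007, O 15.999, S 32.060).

First, the molecular formula is C6H11Br (counting implicit H from valence).
  Br: 1 × 79.904 = 79.904
  C: 6 × 12.011 = 72.066
  H: 11 × 1.008 = 11.088
Sum: 1×79.904 + 6×12.011 + 11×1.008 = 163.058 → 163.06 g/mol.

163.06 g/mol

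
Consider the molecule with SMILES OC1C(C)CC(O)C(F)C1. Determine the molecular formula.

C7H13FO2

Walk through each heavy atom and fill implicit hydrogens from standard valence (C 4, N 3, O 2, S 2, halogen 1):
  atom 1: O, bond orders sum to 1 (valence 2) → 1 H
  atom 2: C, bond orders sum to 3 (valence 4) → 1 H
  atom 3: C, bond orders sum to 3 (valence 4) → 1 H
  atom 4: C, bond orders sum to 1 (valence 4) → 3 H
  atom 5: C, bond orders sum to 2 (valence 4) → 2 H
  atom 6: C, bond orders sum to 3 (valence 4) → 1 H
  atom 7: O, bond orders sum to 1 (valence 2) → 1 H
  atom 8: C, bond orders sum to 3 (valence 4) → 1 H
  atom 9: F (halogen, monovalent) → 0 H
  atom 10: C, bond orders sum to 2 (valence 4) → 2 H
Totals → C:7, H:13, F:1, O:2.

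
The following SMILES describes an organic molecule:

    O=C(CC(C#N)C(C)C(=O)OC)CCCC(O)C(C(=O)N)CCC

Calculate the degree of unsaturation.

5

Molecular formula: C17H28N2O5.
DoU = (2C + 2 + N − H − X) / 2, where X is the halogen count and O/S are ignored.
    = (2·17 + 2 + 2 − 28 − 0) / 2 = 10 / 2 = 5.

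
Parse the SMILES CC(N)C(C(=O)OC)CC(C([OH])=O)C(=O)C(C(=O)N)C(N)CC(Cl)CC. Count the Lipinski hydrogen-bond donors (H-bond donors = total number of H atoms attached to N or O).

7

Donors: find every N or O and count the H atoms it carries.
  atom 3 (N): bond orders sum to 1 → 2 H
  atom 6 (O): bond orders sum to 2 → 0 H
  atom 7 (O): bond orders sum to 2 → 0 H
  atom 12 (O): bond orders sum to 1 → 1 H
  atom 13 (O): bond orders sum to 2 → 0 H
  atom 15 (O): bond orders sum to 2 → 0 H
  atom 18 (O): bond orders sum to 2 → 0 H
  atom 19 (N): bond orders sum to 1 → 2 H
  atom 21 (N): bond orders sum to 1 → 2 H
Lipinski HBD = 7.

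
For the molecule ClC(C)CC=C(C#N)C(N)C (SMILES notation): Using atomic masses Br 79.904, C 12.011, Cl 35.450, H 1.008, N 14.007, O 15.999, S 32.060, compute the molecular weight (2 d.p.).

172.66 g/mol

First, the molecular formula is C8H13ClN2 (counting implicit H from valence).
  C: 8 × 12.011 = 96.088
  Cl: 1 × 35.450 = 35.450
  H: 13 × 1.008 = 13.104
  N: 2 × 14.007 = 28.014
Sum: 8×12.011 + 1×35.450 + 13×1.008 + 2×14.007 = 172.656 → 172.66 g/mol.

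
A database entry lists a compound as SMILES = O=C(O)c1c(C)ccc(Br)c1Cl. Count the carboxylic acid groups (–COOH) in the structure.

1

The carboxylic acid motif appears at heavy-atom position 2 in the SMILES.
Carboxylic acid count: 1.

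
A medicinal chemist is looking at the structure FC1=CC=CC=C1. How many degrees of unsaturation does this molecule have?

4

Degree of unsaturation = (number of rings) + (number of π bonds).
Ring closures in the SMILES: 1.
π bonds: 3 double bonds (each 1 DoU) → 3 DoU from unsaturation.
Total DoU = 1 + 3 = 4.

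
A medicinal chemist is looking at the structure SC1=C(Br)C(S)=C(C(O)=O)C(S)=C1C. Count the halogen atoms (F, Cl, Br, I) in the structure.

Halogen atoms appear at heavy-atom position 4 (1×Br).
Other groups present: 1 carboxylic acid, 3 thiol.
Halogen count: 1.

1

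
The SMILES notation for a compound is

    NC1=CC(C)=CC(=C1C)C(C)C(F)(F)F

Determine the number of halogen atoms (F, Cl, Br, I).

Halogen atoms appear at heavy-atom positions 13, 14, 15 (3×F).
Other groups present: 1 primary amine.
Halogen count: 3.

3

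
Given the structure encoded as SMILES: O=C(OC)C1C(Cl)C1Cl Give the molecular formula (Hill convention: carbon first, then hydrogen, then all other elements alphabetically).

C5H6Cl2O2

Walk through each heavy atom and fill implicit hydrogens from standard valence (C 4, N 3, O 2, S 2, halogen 1):
  atom 1: O, bond orders sum to 2 (valence 2) → 0 H
  atom 2: C, bond orders sum to 4 (valence 4) → 0 H
  atom 3: O, bond orders sum to 2 (valence 2) → 0 H
  atom 4: C, bond orders sum to 1 (valence 4) → 3 H
  atom 5: C, bond orders sum to 3 (valence 4) → 1 H
  atom 6: C, bond orders sum to 3 (valence 4) → 1 H
  atom 7: Cl (halogen, monovalent) → 0 H
  atom 8: C, bond orders sum to 3 (valence 4) → 1 H
  atom 9: Cl (halogen, monovalent) → 0 H
Totals → C:5, H:6, Cl:2, O:2.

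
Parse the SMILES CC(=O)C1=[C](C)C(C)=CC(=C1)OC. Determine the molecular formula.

C11H14O2

Walk through each heavy atom and fill implicit hydrogens from standard valence (C 4, N 3, O 2, S 2, halogen 1):
  atom 1: C, bond orders sum to 1 (valence 4) → 3 H
  atom 2: C, bond orders sum to 4 (valence 4) → 0 H
  atom 3: O, bond orders sum to 2 (valence 2) → 0 H
  atom 4: C, bond orders sum to 4 (valence 4) → 0 H
  atom 5: C with explicit H count 0
  atom 6: C, bond orders sum to 1 (valence 4) → 3 H
  atom 7: C, bond orders sum to 4 (valence 4) → 0 H
  atom 8: C, bond orders sum to 1 (valence 4) → 3 H
  atom 9: C, bond orders sum to 3 (valence 4) → 1 H
  atom 10: C, bond orders sum to 4 (valence 4) → 0 H
  atom 11: C, bond orders sum to 3 (valence 4) → 1 H
  atom 12: O, bond orders sum to 2 (valence 2) → 0 H
  atom 13: C, bond orders sum to 1 (valence 4) → 3 H
Totals → C:11, H:14, O:2.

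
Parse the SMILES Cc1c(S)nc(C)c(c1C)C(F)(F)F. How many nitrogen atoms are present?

1

Scan the SMILES for N atoms (remember two-letter symbols like Cl and Br are single atoms).
Nitrogen count: 1.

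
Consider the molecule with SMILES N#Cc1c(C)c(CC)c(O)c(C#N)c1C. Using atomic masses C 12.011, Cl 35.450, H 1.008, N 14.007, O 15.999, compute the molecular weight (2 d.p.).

First, the molecular formula is C12H12N2O (counting implicit H from valence).
  C: 12 × 12.011 = 144.132
  H: 12 × 1.008 = 12.096
  N: 2 × 14.007 = 28.014
  O: 1 × 15.999 = 15.999
Sum: 12×12.011 + 12×1.008 + 2×14.007 + 1×15.999 = 200.241 → 200.24 g/mol.

200.24 g/mol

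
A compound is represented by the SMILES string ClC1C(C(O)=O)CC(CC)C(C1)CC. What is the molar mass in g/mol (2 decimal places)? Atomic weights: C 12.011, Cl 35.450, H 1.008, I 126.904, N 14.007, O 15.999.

First, the molecular formula is C11H19ClO2 (counting implicit H from valence).
  C: 11 × 12.011 = 132.121
  Cl: 1 × 35.450 = 35.450
  H: 19 × 1.008 = 19.152
  O: 2 × 15.999 = 31.998
Sum: 11×12.011 + 1×35.450 + 19×1.008 + 2×15.999 = 218.721 → 218.72 g/mol.

218.72 g/mol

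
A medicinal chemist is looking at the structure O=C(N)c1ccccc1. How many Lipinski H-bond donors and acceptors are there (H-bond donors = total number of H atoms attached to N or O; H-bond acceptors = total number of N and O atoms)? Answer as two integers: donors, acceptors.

2, 2

Donors: find every N or O and count the H atoms it carries.
  atom 1 (O): bond orders sum to 2 → 0 H
  atom 3 (N): bond orders sum to 1 → 2 H
Lipinski HBD = 2.
Acceptors: N atoms = 1, O atoms = 1 → HBA = 2.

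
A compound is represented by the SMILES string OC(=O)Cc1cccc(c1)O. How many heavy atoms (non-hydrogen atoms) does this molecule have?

11

Every atom symbol written in the SMILES (organic subset) is one heavy atom; implicit H are not written.
Heavy atoms by element → C:8, O:3.
Total: 11.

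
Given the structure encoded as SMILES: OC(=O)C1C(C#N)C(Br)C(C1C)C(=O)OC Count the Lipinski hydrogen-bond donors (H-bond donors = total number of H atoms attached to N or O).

1

Donors: find every N or O and count the H atoms it carries.
  atom 1 (O): bond orders sum to 1 → 1 H
  atom 3 (O): bond orders sum to 2 → 0 H
  atom 7 (N): bond orders sum to 3 → 0 H
  atom 14 (O): bond orders sum to 2 → 0 H
  atom 15 (O): bond orders sum to 2 → 0 H
Lipinski HBD = 1.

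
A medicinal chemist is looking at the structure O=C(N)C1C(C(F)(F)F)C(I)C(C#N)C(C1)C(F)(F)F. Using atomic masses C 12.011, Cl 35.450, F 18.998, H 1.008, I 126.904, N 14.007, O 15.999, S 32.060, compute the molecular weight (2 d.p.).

414.09 g/mol

First, the molecular formula is C10H9F6IN2O (counting implicit H from valence).
  C: 10 × 12.011 = 120.110
  F: 6 × 18.998 = 113.988
  H: 9 × 1.008 = 9.072
  I: 1 × 126.904 = 126.904
  N: 2 × 14.007 = 28.014
  O: 1 × 15.999 = 15.999
Sum: 10×12.011 + 6×18.998 + 9×1.008 + 1×126.904 + 2×14.007 + 1×15.999 = 414.087 → 414.09 g/mol.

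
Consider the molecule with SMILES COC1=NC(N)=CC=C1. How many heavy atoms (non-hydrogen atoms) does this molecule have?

Every atom symbol written in the SMILES (organic subset) is one heavy atom; implicit H are not written.
Heavy atoms by element → C:6, N:2, O:1.
Total: 9.

9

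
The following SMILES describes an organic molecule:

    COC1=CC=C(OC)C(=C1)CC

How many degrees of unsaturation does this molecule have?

4

Degree of unsaturation = (number of rings) + (number of π bonds).
Ring closures in the SMILES: 1.
π bonds: 3 double bonds (each 1 DoU) → 3 DoU from unsaturation.
Total DoU = 1 + 3 = 4.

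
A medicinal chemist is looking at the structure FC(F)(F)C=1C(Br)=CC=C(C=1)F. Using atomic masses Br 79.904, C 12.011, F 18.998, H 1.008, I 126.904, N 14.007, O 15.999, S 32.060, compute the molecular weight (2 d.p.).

First, the molecular formula is C7H3BrF4 (counting implicit H from valence).
  Br: 1 × 79.904 = 79.904
  C: 7 × 12.011 = 84.077
  F: 4 × 18.998 = 75.992
  H: 3 × 1.008 = 3.024
Sum: 1×79.904 + 7×12.011 + 4×18.998 + 3×1.008 = 242.997 → 243.00 g/mol.

243.00 g/mol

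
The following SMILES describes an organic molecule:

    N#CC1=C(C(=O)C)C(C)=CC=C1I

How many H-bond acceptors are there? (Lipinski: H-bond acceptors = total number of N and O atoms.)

N atoms: 1; O atoms: 1.
Lipinski HBA = 1 + 1 = 2.

2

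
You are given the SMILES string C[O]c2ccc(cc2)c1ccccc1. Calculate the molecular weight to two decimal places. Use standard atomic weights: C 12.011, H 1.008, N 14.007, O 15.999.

First, the molecular formula is C13H12O (counting implicit H from valence).
  C: 13 × 12.011 = 156.143
  H: 12 × 1.008 = 12.096
  O: 1 × 15.999 = 15.999
Sum: 13×12.011 + 12×1.008 + 1×15.999 = 184.238 → 184.24 g/mol.

184.24 g/mol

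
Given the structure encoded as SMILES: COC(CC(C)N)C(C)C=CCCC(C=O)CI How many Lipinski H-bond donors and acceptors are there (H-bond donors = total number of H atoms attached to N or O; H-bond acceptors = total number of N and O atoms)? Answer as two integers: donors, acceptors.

2, 3

Donors: find every N or O and count the H atoms it carries.
  atom 2 (O): bond orders sum to 2 → 0 H
  atom 7 (N): bond orders sum to 1 → 2 H
  atom 16 (O): bond orders sum to 2 → 0 H
Lipinski HBD = 2.
Acceptors: N atoms = 1, O atoms = 2 → HBA = 3.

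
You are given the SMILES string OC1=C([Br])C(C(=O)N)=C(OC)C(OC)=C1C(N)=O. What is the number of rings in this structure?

1

In SMILES, each pair of matching ring-closure digits denotes one ring-closing bond; the number of such bonds equals the number of independent rings.
Ring-closure bonds here: 1.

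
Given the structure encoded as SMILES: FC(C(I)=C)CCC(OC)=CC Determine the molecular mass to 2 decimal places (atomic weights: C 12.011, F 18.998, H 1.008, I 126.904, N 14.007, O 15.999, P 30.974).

284.11 g/mol

First, the molecular formula is C9H14FIO (counting implicit H from valence).
  C: 9 × 12.011 = 108.099
  F: 1 × 18.998 = 18.998
  H: 14 × 1.008 = 14.112
  I: 1 × 126.904 = 126.904
  O: 1 × 15.999 = 15.999
Sum: 9×12.011 + 1×18.998 + 14×1.008 + 1×126.904 + 1×15.999 = 284.112 → 284.11 g/mol.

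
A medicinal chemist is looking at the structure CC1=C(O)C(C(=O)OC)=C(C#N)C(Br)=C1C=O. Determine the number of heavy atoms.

Every atom symbol written in the SMILES (organic subset) is one heavy atom; implicit H are not written.
Heavy atoms by element → Br:1, C:11, N:1, O:4.
Total: 17.

17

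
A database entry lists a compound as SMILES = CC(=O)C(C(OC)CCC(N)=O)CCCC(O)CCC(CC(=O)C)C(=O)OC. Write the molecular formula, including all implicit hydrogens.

Walk through each heavy atom and fill implicit hydrogens from standard valence (C 4, N 3, O 2, S 2, halogen 1):
  atom 1: C, bond orders sum to 1 (valence 4) → 3 H
  atom 2: C, bond orders sum to 4 (valence 4) → 0 H
  atom 3: O, bond orders sum to 2 (valence 2) → 0 H
  atom 4: C, bond orders sum to 3 (valence 4) → 1 H
  atom 5: C, bond orders sum to 3 (valence 4) → 1 H
  atom 6: O, bond orders sum to 2 (valence 2) → 0 H
  atom 7: C, bond orders sum to 1 (valence 4) → 3 H
  atom 8: C, bond orders sum to 2 (valence 4) → 2 H
  atom 9: C, bond orders sum to 2 (valence 4) → 2 H
  atom 10: C, bond orders sum to 4 (valence 4) → 0 H
  atom 11: N, bond orders sum to 1 (valence 3) → 2 H
  atom 12: O, bond orders sum to 2 (valence 2) → 0 H
  atom 13: C, bond orders sum to 2 (valence 4) → 2 H
  atom 14: C, bond orders sum to 2 (valence 4) → 2 H
  atom 15: C, bond orders sum to 2 (valence 4) → 2 H
  atom 16: C, bond orders sum to 3 (valence 4) → 1 H
  atom 17: O, bond orders sum to 1 (valence 2) → 1 H
  atom 18: C, bond orders sum to 2 (valence 4) → 2 H
  atom 19: C, bond orders sum to 2 (valence 4) → 2 H
  atom 20: C, bond orders sum to 3 (valence 4) → 1 H
  atom 21: C, bond orders sum to 2 (valence 4) → 2 H
  atom 22: C, bond orders sum to 4 (valence 4) → 0 H
  atom 23: O, bond orders sum to 2 (valence 2) → 0 H
  atom 24: C, bond orders sum to 1 (valence 4) → 3 H
  atom 25: C, bond orders sum to 4 (valence 4) → 0 H
  atom 26: O, bond orders sum to 2 (valence 2) → 0 H
  atom 27: O, bond orders sum to 2 (valence 2) → 0 H
  atom 28: C, bond orders sum to 1 (valence 4) → 3 H
Totals → C:20, H:35, N:1, O:7.

C20H35NO7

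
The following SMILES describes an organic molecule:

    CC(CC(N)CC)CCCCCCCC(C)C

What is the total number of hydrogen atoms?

Walk through each heavy atom and fill implicit hydrogens from standard valence (C 4, N 3, O 2, S 2, halogen 1):
  atom 1: C, bond orders sum to 1 (valence 4) → 3 H
  atom 2: C, bond orders sum to 3 (valence 4) → 1 H
  atom 3: C, bond orders sum to 2 (valence 4) → 2 H
  atom 4: C, bond orders sum to 3 (valence 4) → 1 H
  atom 5: N, bond orders sum to 1 (valence 3) → 2 H
  atom 6: C, bond orders sum to 2 (valence 4) → 2 H
  atom 7: C, bond orders sum to 1 (valence 4) → 3 H
  atom 8: C, bond orders sum to 2 (valence 4) → 2 H
  atom 9: C, bond orders sum to 2 (valence 4) → 2 H
  atom 10: C, bond orders sum to 2 (valence 4) → 2 H
  atom 11: C, bond orders sum to 2 (valence 4) → 2 H
  atom 12: C, bond orders sum to 2 (valence 4) → 2 H
  atom 13: C, bond orders sum to 2 (valence 4) → 2 H
  atom 14: C, bond orders sum to 2 (valence 4) → 2 H
  atom 15: C, bond orders sum to 3 (valence 4) → 1 H
  atom 16: C, bond orders sum to 1 (valence 4) → 3 H
  atom 17: C, bond orders sum to 1 (valence 4) → 3 H
Total hydrogens: 35.

35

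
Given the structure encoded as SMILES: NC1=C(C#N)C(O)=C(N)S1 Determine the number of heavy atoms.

Every atom symbol written in the SMILES (organic subset) is one heavy atom; implicit H are not written.
Heavy atoms by element → C:5, N:3, O:1, S:1.
Total: 10.

10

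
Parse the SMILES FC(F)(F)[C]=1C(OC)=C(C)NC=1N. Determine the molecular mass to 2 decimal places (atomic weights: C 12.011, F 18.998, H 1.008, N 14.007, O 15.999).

First, the molecular formula is C7H9F3N2O (counting implicit H from valence).
  C: 7 × 12.011 = 84.077
  F: 3 × 18.998 = 56.994
  H: 9 × 1.008 = 9.072
  N: 2 × 14.007 = 28.014
  O: 1 × 15.999 = 15.999
Sum: 7×12.011 + 3×18.998 + 9×1.008 + 2×14.007 + 1×15.999 = 194.156 → 194.16 g/mol.

194.16 g/mol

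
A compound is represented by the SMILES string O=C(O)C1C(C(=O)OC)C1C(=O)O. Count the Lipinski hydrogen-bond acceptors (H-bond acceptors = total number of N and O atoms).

N atoms: 0; O atoms: 6.
Lipinski HBA = 0 + 6 = 6.

6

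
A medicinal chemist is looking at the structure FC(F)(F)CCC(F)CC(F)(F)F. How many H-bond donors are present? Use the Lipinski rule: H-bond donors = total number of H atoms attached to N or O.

Donors: find every N or O and count the H atoms it carries.
  (no N or O atoms present)
Lipinski HBD = 0.

0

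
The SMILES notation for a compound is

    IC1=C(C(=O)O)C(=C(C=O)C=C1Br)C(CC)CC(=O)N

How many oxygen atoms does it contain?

4

Scan the SMILES for O atoms (remember two-letter symbols like Cl and Br are single atoms).
Oxygen count: 4.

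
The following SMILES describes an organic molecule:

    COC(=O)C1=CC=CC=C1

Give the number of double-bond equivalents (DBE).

Degree of unsaturation = (number of rings) + (number of π bonds).
Ring closures in the SMILES: 1.
π bonds: 4 double bonds (each 1 DoU) → 4 DoU from unsaturation.
Total DoU = 1 + 4 = 5.

5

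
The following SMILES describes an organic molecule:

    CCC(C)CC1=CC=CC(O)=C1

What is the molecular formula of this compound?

C11H16O

Walk through each heavy atom and fill implicit hydrogens from standard valence (C 4, N 3, O 2, S 2, halogen 1):
  atom 1: C, bond orders sum to 1 (valence 4) → 3 H
  atom 2: C, bond orders sum to 2 (valence 4) → 2 H
  atom 3: C, bond orders sum to 3 (valence 4) → 1 H
  atom 4: C, bond orders sum to 1 (valence 4) → 3 H
  atom 5: C, bond orders sum to 2 (valence 4) → 2 H
  atom 6: C, bond orders sum to 4 (valence 4) → 0 H
  atom 7: C, bond orders sum to 3 (valence 4) → 1 H
  atom 8: C, bond orders sum to 3 (valence 4) → 1 H
  atom 9: C, bond orders sum to 3 (valence 4) → 1 H
  atom 10: C, bond orders sum to 4 (valence 4) → 0 H
  atom 11: O, bond orders sum to 1 (valence 2) → 1 H
  atom 12: C, bond orders sum to 3 (valence 4) → 1 H
Totals → C:11, H:16, O:1.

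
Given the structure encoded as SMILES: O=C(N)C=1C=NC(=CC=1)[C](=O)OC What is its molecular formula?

Walk through each heavy atom and fill implicit hydrogens from standard valence (C 4, N 3, O 2, S 2, halogen 1):
  atom 1: O, bond orders sum to 2 (valence 2) → 0 H
  atom 2: C, bond orders sum to 4 (valence 4) → 0 H
  atom 3: N, bond orders sum to 1 (valence 3) → 2 H
  atom 4: C, bond orders sum to 4 (valence 4) → 0 H
  atom 5: C, bond orders sum to 3 (valence 4) → 1 H
  atom 6: N, bond orders sum to 3 (valence 3) → 0 H
  atom 7: C, bond orders sum to 4 (valence 4) → 0 H
  atom 8: C, bond orders sum to 3 (valence 4) → 1 H
  atom 9: C, bond orders sum to 3 (valence 4) → 1 H
  atom 10: C with explicit H count 0
  atom 11: O, bond orders sum to 2 (valence 2) → 0 H
  atom 12: O, bond orders sum to 2 (valence 2) → 0 H
  atom 13: C, bond orders sum to 1 (valence 4) → 3 H
Totals → C:8, H:8, N:2, O:3.

C8H8N2O3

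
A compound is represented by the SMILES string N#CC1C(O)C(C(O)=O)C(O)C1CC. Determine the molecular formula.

C9H13NO4

Walk through each heavy atom and fill implicit hydrogens from standard valence (C 4, N 3, O 2, S 2, halogen 1):
  atom 1: N, bond orders sum to 3 (valence 3) → 0 H
  atom 2: C, bond orders sum to 4 (valence 4) → 0 H
  atom 3: C, bond orders sum to 3 (valence 4) → 1 H
  atom 4: C, bond orders sum to 3 (valence 4) → 1 H
  atom 5: O, bond orders sum to 1 (valence 2) → 1 H
  atom 6: C, bond orders sum to 3 (valence 4) → 1 H
  atom 7: C, bond orders sum to 4 (valence 4) → 0 H
  atom 8: O, bond orders sum to 1 (valence 2) → 1 H
  atom 9: O, bond orders sum to 2 (valence 2) → 0 H
  atom 10: C, bond orders sum to 3 (valence 4) → 1 H
  atom 11: O, bond orders sum to 1 (valence 2) → 1 H
  atom 12: C, bond orders sum to 3 (valence 4) → 1 H
  atom 13: C, bond orders sum to 2 (valence 4) → 2 H
  atom 14: C, bond orders sum to 1 (valence 4) → 3 H
Totals → C:9, H:13, N:1, O:4.
In Hill order: C9H13NO4.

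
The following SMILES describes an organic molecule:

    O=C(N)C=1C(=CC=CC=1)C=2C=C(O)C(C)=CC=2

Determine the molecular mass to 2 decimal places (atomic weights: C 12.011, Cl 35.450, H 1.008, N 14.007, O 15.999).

227.26 g/mol

First, the molecular formula is C14H13NO2 (counting implicit H from valence).
  C: 14 × 12.011 = 168.154
  H: 13 × 1.008 = 13.104
  N: 1 × 14.007 = 14.007
  O: 2 × 15.999 = 31.998
Sum: 14×12.011 + 13×1.008 + 1×14.007 + 2×15.999 = 227.263 → 227.26 g/mol.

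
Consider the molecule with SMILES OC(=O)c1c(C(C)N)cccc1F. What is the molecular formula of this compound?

C9H10FNO2

Walk through each heavy atom and fill implicit hydrogens from standard valence (C 4, N 3, O 2, S 2, halogen 1); for lowercase aromatic atoms, an aromatic c carries 1 H when it has two neighbours and 0 H with three, and aromatic n carries 0 H:
  atom 1: O, bond orders sum to 1 (valence 2) → 1 H
  atom 2: C, bond orders sum to 4 (valence 4) → 0 H
  atom 3: O, bond orders sum to 2 (valence 2) → 0 H
  atom 4: aromatic c, 3 neighbours → 0 H
  atom 5: aromatic c, 3 neighbours → 0 H
  atom 6: C, bond orders sum to 3 (valence 4) → 1 H
  atom 7: C, bond orders sum to 1 (valence 4) → 3 H
  atom 8: N, bond orders sum to 1 (valence 3) → 2 H
  atom 9: aromatic c, 2 neighbours → 1 H
  atom 10: aromatic c, 2 neighbours → 1 H
  atom 11: aromatic c, 2 neighbours → 1 H
  atom 12: aromatic c, 3 neighbours → 0 H
  atom 13: F (halogen, monovalent) → 0 H
Totals → C:9, H:10, F:1, N:1, O:2.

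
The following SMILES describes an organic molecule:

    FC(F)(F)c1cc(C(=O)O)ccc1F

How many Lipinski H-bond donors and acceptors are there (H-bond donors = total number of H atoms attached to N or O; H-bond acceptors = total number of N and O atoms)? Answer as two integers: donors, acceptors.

Donors: find every N or O and count the H atoms it carries.
  atom 9 (O): bond orders sum to 2 → 0 H
  atom 10 (O): bond orders sum to 1 → 1 H
Lipinski HBD = 1.
Acceptors: N atoms = 0, O atoms = 2 → HBA = 2.

1, 2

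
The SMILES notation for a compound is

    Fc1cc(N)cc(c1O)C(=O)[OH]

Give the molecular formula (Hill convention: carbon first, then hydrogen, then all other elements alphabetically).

Walk through each heavy atom and fill implicit hydrogens from standard valence (C 4, N 3, O 2, S 2, halogen 1); for lowercase aromatic atoms, an aromatic c carries 1 H when it has two neighbours and 0 H with three, and aromatic n carries 0 H:
  atom 1: F (halogen, monovalent) → 0 H
  atom 2: aromatic c, 3 neighbours → 0 H
  atom 3: aromatic c, 2 neighbours → 1 H
  atom 4: aromatic c, 3 neighbours → 0 H
  atom 5: N, bond orders sum to 1 (valence 3) → 2 H
  atom 6: aromatic c, 2 neighbours → 1 H
  atom 7: aromatic c, 3 neighbours → 0 H
  atom 8: aromatic c, 3 neighbours → 0 H
  atom 9: O, bond orders sum to 1 (valence 2) → 1 H
  atom 10: C, bond orders sum to 4 (valence 4) → 0 H
  atom 11: O, bond orders sum to 2 (valence 2) → 0 H
  atom 12: O with explicit H count 1
Totals → C:7, H:6, F:1, N:1, O:3.
In Hill order: C7H6FNO3.

C7H6FNO3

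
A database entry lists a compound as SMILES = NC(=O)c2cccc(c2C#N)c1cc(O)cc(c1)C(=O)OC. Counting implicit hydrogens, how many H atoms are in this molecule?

12

Walk through each heavy atom and fill implicit hydrogens from standard valence (C 4, N 3, O 2, S 2, halogen 1); for lowercase aromatic atoms, an aromatic c carries 1 H when it has two neighbours and 0 H with three, and aromatic n carries 0 H:
  atom 1: N, bond orders sum to 1 (valence 3) → 2 H
  atom 2: C, bond orders sum to 4 (valence 4) → 0 H
  atom 3: O, bond orders sum to 2 (valence 2) → 0 H
  atom 4: aromatic c, 3 neighbours → 0 H
  atom 5: aromatic c, 2 neighbours → 1 H
  atom 6: aromatic c, 2 neighbours → 1 H
  atom 7: aromatic c, 2 neighbours → 1 H
  atom 8: aromatic c, 3 neighbours → 0 H
  atom 9: aromatic c, 3 neighbours → 0 H
  atom 10: C, bond orders sum to 4 (valence 4) → 0 H
  atom 11: N, bond orders sum to 3 (valence 3) → 0 H
  atom 12: aromatic c, 3 neighbours → 0 H
  atom 13: aromatic c, 2 neighbours → 1 H
  atom 14: aromatic c, 3 neighbours → 0 H
  atom 15: O, bond orders sum to 1 (valence 2) → 1 H
  atom 16: aromatic c, 2 neighbours → 1 H
  atom 17: aromatic c, 3 neighbours → 0 H
  atom 18: aromatic c, 2 neighbours → 1 H
  atom 19: C, bond orders sum to 4 (valence 4) → 0 H
  atom 20: O, bond orders sum to 2 (valence 2) → 0 H
  atom 21: O, bond orders sum to 2 (valence 2) → 0 H
  atom 22: C, bond orders sum to 1 (valence 4) → 3 H
Total hydrogens: 12.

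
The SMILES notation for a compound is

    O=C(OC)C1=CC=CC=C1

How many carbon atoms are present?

8

Count every carbon token in the SMILES (each C, including those in ring-closure positions and inside branches).
Carbon count: 8.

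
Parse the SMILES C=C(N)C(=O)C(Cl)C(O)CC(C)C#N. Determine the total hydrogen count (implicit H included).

13

Walk through each heavy atom and fill implicit hydrogens from standard valence (C 4, N 3, O 2, S 2, halogen 1):
  atom 1: C, bond orders sum to 2 (valence 4) → 2 H
  atom 2: C, bond orders sum to 4 (valence 4) → 0 H
  atom 3: N, bond orders sum to 1 (valence 3) → 2 H
  atom 4: C, bond orders sum to 4 (valence 4) → 0 H
  atom 5: O, bond orders sum to 2 (valence 2) → 0 H
  atom 6: C, bond orders sum to 3 (valence 4) → 1 H
  atom 7: Cl (halogen, monovalent) → 0 H
  atom 8: C, bond orders sum to 3 (valence 4) → 1 H
  atom 9: O, bond orders sum to 1 (valence 2) → 1 H
  atom 10: C, bond orders sum to 2 (valence 4) → 2 H
  atom 11: C, bond orders sum to 3 (valence 4) → 1 H
  atom 12: C, bond orders sum to 1 (valence 4) → 3 H
  atom 13: C, bond orders sum to 4 (valence 4) → 0 H
  atom 14: N, bond orders sum to 3 (valence 3) → 0 H
Total hydrogens: 13.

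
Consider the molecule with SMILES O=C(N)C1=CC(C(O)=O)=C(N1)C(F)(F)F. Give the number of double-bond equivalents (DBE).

Molecular formula: C7H5F3N2O3.
DoU = (2C + 2 + N − H − X) / 2, where X is the halogen count and O/S are ignored.
    = (2·7 + 2 + 2 − 5 − 3) / 2 = 10 / 2 = 5.

5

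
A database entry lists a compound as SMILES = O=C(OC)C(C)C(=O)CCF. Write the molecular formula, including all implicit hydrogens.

C7H11FO3

Walk through each heavy atom and fill implicit hydrogens from standard valence (C 4, N 3, O 2, S 2, halogen 1):
  atom 1: O, bond orders sum to 2 (valence 2) → 0 H
  atom 2: C, bond orders sum to 4 (valence 4) → 0 H
  atom 3: O, bond orders sum to 2 (valence 2) → 0 H
  atom 4: C, bond orders sum to 1 (valence 4) → 3 H
  atom 5: C, bond orders sum to 3 (valence 4) → 1 H
  atom 6: C, bond orders sum to 1 (valence 4) → 3 H
  atom 7: C, bond orders sum to 4 (valence 4) → 0 H
  atom 8: O, bond orders sum to 2 (valence 2) → 0 H
  atom 9: C, bond orders sum to 2 (valence 4) → 2 H
  atom 10: C, bond orders sum to 2 (valence 4) → 2 H
  atom 11: F (halogen, monovalent) → 0 H
Totals → C:7, H:11, F:1, O:3.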